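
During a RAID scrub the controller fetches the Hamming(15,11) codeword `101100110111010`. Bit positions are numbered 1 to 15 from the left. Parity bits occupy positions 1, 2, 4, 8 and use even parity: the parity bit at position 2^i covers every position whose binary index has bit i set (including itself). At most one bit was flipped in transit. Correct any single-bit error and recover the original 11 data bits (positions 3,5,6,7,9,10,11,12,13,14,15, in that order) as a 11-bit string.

10010011010

s1: b1⊕b3⊕b5⊕b7⊕b9⊕b11⊕b13⊕b15 = 1⊕1⊕0⊕1⊕0⊕1⊕0⊕0 = 0
s2: b2⊕b3⊕b6⊕b7⊕b10⊕b11⊕b14⊕b15 = 0⊕1⊕0⊕1⊕1⊕1⊕1⊕0 = 1
s4: b4⊕b5⊕b6⊕b7⊕b12⊕b13⊕b14⊕b15 = 1⊕0⊕0⊕1⊕1⊕0⊕1⊕0 = 0
s8: b8⊕b9⊕b10⊕b11⊕b12⊕b13⊕b14⊕b15 = 1⊕0⊕1⊕1⊕1⊕0⊕1⊕0 = 1
Syndrome (s8...s1) = 1010 → position 10.
Flip bit 10: corrected codeword = 101100110011010
Data bits at positions 3,5,6,7,9,10,11,12,13,14,15: 10010011010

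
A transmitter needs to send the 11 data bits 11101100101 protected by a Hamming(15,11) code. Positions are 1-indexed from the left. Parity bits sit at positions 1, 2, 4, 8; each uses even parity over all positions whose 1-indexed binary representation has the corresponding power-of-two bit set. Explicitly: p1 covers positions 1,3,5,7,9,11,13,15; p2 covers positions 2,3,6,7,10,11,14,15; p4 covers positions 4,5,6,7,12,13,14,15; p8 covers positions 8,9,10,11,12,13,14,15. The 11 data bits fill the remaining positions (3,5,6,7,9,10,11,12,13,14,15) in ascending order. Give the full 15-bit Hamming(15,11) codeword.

101011001100101

Place data bits at non-power-of-two positions: b3=1, b5=1, b6=1, b7=0, b9=1, b10=1, b11=0, b12=0, b13=1, b14=0, b15=1.
p1 = XOR of data positions {3,5,7,9,11,13,15} = 1⊕1⊕0⊕1⊕0⊕1⊕1 = 1
p2 = XOR of data positions {3,6,7,10,11,14,15} = 1⊕1⊕0⊕1⊕0⊕0⊕1 = 0
p4 = XOR of data positions {5,6,7,12,13,14,15} = 1⊕1⊕0⊕0⊕1⊕0⊕1 = 0
p8 = XOR of data positions {9,10,11,12,13,14,15} = 1⊕1⊕0⊕0⊕1⊕0⊕1 = 0
Codeword b1..b15 = 101011001100101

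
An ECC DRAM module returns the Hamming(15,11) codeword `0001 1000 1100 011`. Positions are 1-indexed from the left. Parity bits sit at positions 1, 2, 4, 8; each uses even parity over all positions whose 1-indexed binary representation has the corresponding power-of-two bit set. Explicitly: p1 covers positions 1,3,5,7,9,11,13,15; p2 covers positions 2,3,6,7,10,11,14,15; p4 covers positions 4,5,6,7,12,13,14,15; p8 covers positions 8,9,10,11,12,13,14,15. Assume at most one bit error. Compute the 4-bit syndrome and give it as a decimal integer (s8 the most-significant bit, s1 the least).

s1: b1⊕b3⊕b5⊕b7⊕b9⊕b11⊕b13⊕b15 = 0⊕0⊕1⊕0⊕1⊕0⊕0⊕1 = 1
s2: b2⊕b3⊕b6⊕b7⊕b10⊕b11⊕b14⊕b15 = 0⊕0⊕0⊕0⊕1⊕0⊕1⊕1 = 1
s4: b4⊕b5⊕b6⊕b7⊕b12⊕b13⊕b14⊕b15 = 1⊕1⊕0⊕0⊕0⊕0⊕1⊕1 = 0
s8: b8⊕b9⊕b10⊕b11⊕b12⊕b13⊕b14⊕b15 = 0⊕1⊕1⊕0⊕0⊕0⊕1⊕1 = 0
Syndrome (s8...s1) = 0011 → position 3.

3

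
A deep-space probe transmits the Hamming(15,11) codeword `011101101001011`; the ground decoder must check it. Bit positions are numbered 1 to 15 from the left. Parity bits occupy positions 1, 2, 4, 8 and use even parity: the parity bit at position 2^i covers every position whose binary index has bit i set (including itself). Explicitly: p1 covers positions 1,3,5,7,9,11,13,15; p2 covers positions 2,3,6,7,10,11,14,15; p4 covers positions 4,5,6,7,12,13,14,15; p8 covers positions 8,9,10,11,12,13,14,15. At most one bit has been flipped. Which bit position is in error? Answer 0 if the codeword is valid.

s1: b1⊕b3⊕b5⊕b7⊕b9⊕b11⊕b13⊕b15 = 0⊕1⊕0⊕1⊕1⊕0⊕0⊕1 = 0
s2: b2⊕b3⊕b6⊕b7⊕b10⊕b11⊕b14⊕b15 = 1⊕1⊕1⊕1⊕0⊕0⊕1⊕1 = 0
s4: b4⊕b5⊕b6⊕b7⊕b12⊕b13⊕b14⊕b15 = 1⊕0⊕1⊕1⊕1⊕0⊕1⊕1 = 0
s8: b8⊕b9⊕b10⊕b11⊕b12⊕b13⊕b14⊕b15 = 0⊕1⊕0⊕0⊕1⊕0⊕1⊕1 = 0
Syndrome (s8...s1) = 0000 → position 0 (no error).

0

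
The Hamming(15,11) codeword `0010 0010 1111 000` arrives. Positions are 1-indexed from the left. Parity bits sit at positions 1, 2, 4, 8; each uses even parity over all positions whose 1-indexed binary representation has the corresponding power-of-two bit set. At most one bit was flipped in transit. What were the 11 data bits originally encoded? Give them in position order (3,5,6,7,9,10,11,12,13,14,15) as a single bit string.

s1: b1⊕b3⊕b5⊕b7⊕b9⊕b11⊕b13⊕b15 = 0⊕1⊕0⊕1⊕1⊕1⊕0⊕0 = 0
s2: b2⊕b3⊕b6⊕b7⊕b10⊕b11⊕b14⊕b15 = 0⊕1⊕0⊕1⊕1⊕1⊕0⊕0 = 0
s4: b4⊕b5⊕b6⊕b7⊕b12⊕b13⊕b14⊕b15 = 0⊕0⊕0⊕1⊕1⊕0⊕0⊕0 = 0
s8: b8⊕b9⊕b10⊕b11⊕b12⊕b13⊕b14⊕b15 = 0⊕1⊕1⊕1⊕1⊕0⊕0⊕0 = 0
Syndrome (s8...s1) = 0000 → position 0 (no error).
No correction needed.
Data bits at positions 3,5,6,7,9,10,11,12,13,14,15: 10011111000

10011111000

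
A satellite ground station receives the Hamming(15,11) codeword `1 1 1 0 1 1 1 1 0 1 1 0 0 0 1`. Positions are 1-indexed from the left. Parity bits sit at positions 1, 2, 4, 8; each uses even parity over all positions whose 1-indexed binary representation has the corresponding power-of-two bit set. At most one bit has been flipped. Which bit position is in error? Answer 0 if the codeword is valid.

s1: b1⊕b3⊕b5⊕b7⊕b9⊕b11⊕b13⊕b15 = 1⊕1⊕1⊕1⊕0⊕1⊕0⊕1 = 0
s2: b2⊕b3⊕b6⊕b7⊕b10⊕b11⊕b14⊕b15 = 1⊕1⊕1⊕1⊕1⊕1⊕0⊕1 = 1
s4: b4⊕b5⊕b6⊕b7⊕b12⊕b13⊕b14⊕b15 = 0⊕1⊕1⊕1⊕0⊕0⊕0⊕1 = 0
s8: b8⊕b9⊕b10⊕b11⊕b12⊕b13⊕b14⊕b15 = 1⊕0⊕1⊕1⊕0⊕0⊕0⊕1 = 0
Syndrome (s8...s1) = 0010 → position 2.

2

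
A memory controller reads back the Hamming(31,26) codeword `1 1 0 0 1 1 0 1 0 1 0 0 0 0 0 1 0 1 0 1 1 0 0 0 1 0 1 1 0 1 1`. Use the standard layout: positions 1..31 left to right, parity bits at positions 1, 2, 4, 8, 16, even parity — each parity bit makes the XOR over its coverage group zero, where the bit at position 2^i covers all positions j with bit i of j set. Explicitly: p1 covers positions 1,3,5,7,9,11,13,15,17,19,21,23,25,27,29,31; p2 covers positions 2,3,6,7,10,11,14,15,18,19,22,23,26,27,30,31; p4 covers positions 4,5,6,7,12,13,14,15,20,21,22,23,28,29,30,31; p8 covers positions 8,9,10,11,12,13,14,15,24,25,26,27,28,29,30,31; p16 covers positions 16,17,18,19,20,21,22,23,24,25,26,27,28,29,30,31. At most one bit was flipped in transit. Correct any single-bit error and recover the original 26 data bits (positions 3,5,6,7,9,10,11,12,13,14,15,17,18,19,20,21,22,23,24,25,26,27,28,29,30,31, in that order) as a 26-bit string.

s1: b1⊕b3⊕b5⊕b7⊕b9⊕b11⊕b13⊕b15⊕b17⊕b19⊕b21⊕b23⊕b25⊕b27⊕b29⊕b31 = 1⊕0⊕1⊕0⊕0⊕0⊕0⊕0⊕0⊕0⊕1⊕0⊕1⊕1⊕0⊕1 = 0
s2: b2⊕b3⊕b6⊕b7⊕b10⊕b11⊕b14⊕b15⊕b18⊕b19⊕b22⊕b23⊕b26⊕b27⊕b30⊕b31 = 1⊕0⊕1⊕0⊕1⊕0⊕0⊕0⊕1⊕0⊕0⊕0⊕0⊕1⊕1⊕1 = 1
s4: b4⊕b5⊕b6⊕b7⊕b12⊕b13⊕b14⊕b15⊕b20⊕b21⊕b22⊕b23⊕b28⊕b29⊕b30⊕b31 = 0⊕1⊕1⊕0⊕0⊕0⊕0⊕0⊕1⊕1⊕0⊕0⊕1⊕0⊕1⊕1 = 1
s8: b8⊕b9⊕b10⊕b11⊕b12⊕b13⊕b14⊕b15⊕b24⊕b25⊕b26⊕b27⊕b28⊕b29⊕b30⊕b31 = 1⊕0⊕1⊕0⊕0⊕0⊕0⊕0⊕0⊕1⊕0⊕1⊕1⊕0⊕1⊕1 = 1
s16: b16⊕b17⊕b18⊕b19⊕b20⊕b21⊕b22⊕b23⊕b24⊕b25⊕b26⊕b27⊕b28⊕b29⊕b30⊕b31 = 1⊕0⊕1⊕0⊕1⊕1⊕0⊕0⊕0⊕1⊕0⊕1⊕1⊕0⊕1⊕1 = 1
Syndrome (s16...s1) = 11110 → position 30.
Flip bit 30: corrected codeword = 1100110101000001010110001011001
Data bits at positions 3,5,6,7,9,10,11,12,13,14,15,17,18,19,20,21,22,23,24,25,26,27,28,29,30,31: 01100100000010110001011001

01100100000010110001011001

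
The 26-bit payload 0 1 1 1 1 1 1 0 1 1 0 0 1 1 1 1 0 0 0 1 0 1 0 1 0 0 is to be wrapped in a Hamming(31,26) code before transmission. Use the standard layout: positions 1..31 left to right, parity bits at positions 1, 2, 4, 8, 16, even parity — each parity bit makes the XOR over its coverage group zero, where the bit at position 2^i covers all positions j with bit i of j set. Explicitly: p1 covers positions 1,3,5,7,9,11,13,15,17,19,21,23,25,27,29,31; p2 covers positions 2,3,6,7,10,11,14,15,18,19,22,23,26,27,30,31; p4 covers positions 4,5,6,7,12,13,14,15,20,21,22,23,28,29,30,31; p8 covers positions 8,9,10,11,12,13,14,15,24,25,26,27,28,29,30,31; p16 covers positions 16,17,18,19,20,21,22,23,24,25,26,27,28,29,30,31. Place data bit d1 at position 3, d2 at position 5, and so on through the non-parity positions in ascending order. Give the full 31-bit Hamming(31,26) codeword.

Place data bits at non-power-of-two positions: b3=0, b5=1, b6=1, b7=1, b9=1, b10=1, b11=1, b12=0, b13=1, b14=1, b15=0, b17=0, b18=1, b19=1, b20=1, b21=1, b22=0, b23=0, b24=0, b25=1, b26=0, b27=1, b28=0, b29=1, b30=0, b31=0.
p1 = XOR of data positions {3,5,7,9,11,13,15,17,19,21,23,25,27,29,31} = 0⊕1⊕1⊕1⊕1⊕1⊕0⊕0⊕1⊕1⊕0⊕1⊕1⊕1⊕0 = 0
p2 = XOR of data positions {3,6,7,10,11,14,15,18,19,22,23,26,27,30,31} = 0⊕1⊕1⊕1⊕1⊕1⊕0⊕1⊕1⊕0⊕0⊕0⊕1⊕0⊕0 = 0
p4 = XOR of data positions {5,6,7,12,13,14,15,20,21,22,23,28,29,30,31} = 1⊕1⊕1⊕0⊕1⊕1⊕0⊕1⊕1⊕0⊕0⊕0⊕1⊕0⊕0 = 0
p8 = XOR of data positions {9,10,11,12,13,14,15,24,25,26,27,28,29,30,31} = 1⊕1⊕1⊕0⊕1⊕1⊕0⊕0⊕1⊕0⊕1⊕0⊕1⊕0⊕0 = 0
p16 = XOR of data positions {17,18,19,20,21,22,23,24,25,26,27,28,29,30,31} = 0⊕1⊕1⊕1⊕1⊕0⊕0⊕0⊕1⊕0⊕1⊕0⊕1⊕0⊕0 = 1
Codeword b1..b31 = 0000111011101101011110001010100

0000111011101101011110001010100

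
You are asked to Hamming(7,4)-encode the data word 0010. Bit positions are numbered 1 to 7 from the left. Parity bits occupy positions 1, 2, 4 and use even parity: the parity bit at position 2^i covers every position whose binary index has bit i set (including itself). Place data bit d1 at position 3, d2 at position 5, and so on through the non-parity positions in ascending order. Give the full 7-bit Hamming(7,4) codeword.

Place data bits at non-power-of-two positions: b3=0, b5=0, b6=1, b7=0.
p1 = XOR of data positions {3,5,7} = 0⊕0⊕0 = 0
p2 = XOR of data positions {3,6,7} = 0⊕1⊕0 = 1
p4 = XOR of data positions {5,6,7} = 0⊕1⊕0 = 1
Codeword b1..b7 = 0101010

0101010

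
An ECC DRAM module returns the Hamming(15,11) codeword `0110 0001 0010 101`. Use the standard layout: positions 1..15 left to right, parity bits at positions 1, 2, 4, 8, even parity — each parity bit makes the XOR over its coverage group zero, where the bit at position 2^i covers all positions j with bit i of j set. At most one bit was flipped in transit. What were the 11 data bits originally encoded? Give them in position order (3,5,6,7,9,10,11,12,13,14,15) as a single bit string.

s1: b1⊕b3⊕b5⊕b7⊕b9⊕b11⊕b13⊕b15 = 0⊕1⊕0⊕0⊕0⊕1⊕1⊕1 = 0
s2: b2⊕b3⊕b6⊕b7⊕b10⊕b11⊕b14⊕b15 = 1⊕1⊕0⊕0⊕0⊕1⊕0⊕1 = 0
s4: b4⊕b5⊕b6⊕b7⊕b12⊕b13⊕b14⊕b15 = 0⊕0⊕0⊕0⊕0⊕1⊕0⊕1 = 0
s8: b8⊕b9⊕b10⊕b11⊕b12⊕b13⊕b14⊕b15 = 1⊕0⊕0⊕1⊕0⊕1⊕0⊕1 = 0
Syndrome (s8...s1) = 0000 → position 0 (no error).
No correction needed.
Data bits at positions 3,5,6,7,9,10,11,12,13,14,15: 10000010101

10000010101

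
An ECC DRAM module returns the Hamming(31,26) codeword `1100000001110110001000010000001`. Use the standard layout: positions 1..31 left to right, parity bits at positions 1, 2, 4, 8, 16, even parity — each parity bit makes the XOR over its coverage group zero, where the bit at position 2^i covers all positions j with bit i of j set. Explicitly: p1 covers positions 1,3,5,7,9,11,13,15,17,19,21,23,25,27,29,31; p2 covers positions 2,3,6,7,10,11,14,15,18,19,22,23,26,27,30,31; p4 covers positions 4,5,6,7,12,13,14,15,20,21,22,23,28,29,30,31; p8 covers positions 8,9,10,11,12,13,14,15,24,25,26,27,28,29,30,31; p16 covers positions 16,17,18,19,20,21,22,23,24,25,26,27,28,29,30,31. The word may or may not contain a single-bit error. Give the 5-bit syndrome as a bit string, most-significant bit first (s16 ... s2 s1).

s1: b1⊕b3⊕b5⊕b7⊕b9⊕b11⊕b13⊕b15⊕b17⊕b19⊕b21⊕b23⊕b25⊕b27⊕b29⊕b31 = 1⊕0⊕0⊕0⊕0⊕1⊕0⊕1⊕0⊕1⊕0⊕0⊕0⊕0⊕0⊕1 = 1
s2: b2⊕b3⊕b6⊕b7⊕b10⊕b11⊕b14⊕b15⊕b18⊕b19⊕b22⊕b23⊕b26⊕b27⊕b30⊕b31 = 1⊕0⊕0⊕0⊕1⊕1⊕1⊕1⊕0⊕1⊕0⊕0⊕0⊕0⊕0⊕1 = 1
s4: b4⊕b5⊕b6⊕b7⊕b12⊕b13⊕b14⊕b15⊕b20⊕b21⊕b22⊕b23⊕b28⊕b29⊕b30⊕b31 = 0⊕0⊕0⊕0⊕1⊕0⊕1⊕1⊕0⊕0⊕0⊕0⊕0⊕0⊕0⊕1 = 0
s8: b8⊕b9⊕b10⊕b11⊕b12⊕b13⊕b14⊕b15⊕b24⊕b25⊕b26⊕b27⊕b28⊕b29⊕b30⊕b31 = 0⊕0⊕1⊕1⊕1⊕0⊕1⊕1⊕1⊕0⊕0⊕0⊕0⊕0⊕0⊕1 = 1
s16: b16⊕b17⊕b18⊕b19⊕b20⊕b21⊕b22⊕b23⊕b24⊕b25⊕b26⊕b27⊕b28⊕b29⊕b30⊕b31 = 0⊕0⊕0⊕1⊕0⊕0⊕0⊕0⊕1⊕0⊕0⊕0⊕0⊕0⊕0⊕1 = 1
Syndrome (s16...s1) = 11011 → position 27.

11011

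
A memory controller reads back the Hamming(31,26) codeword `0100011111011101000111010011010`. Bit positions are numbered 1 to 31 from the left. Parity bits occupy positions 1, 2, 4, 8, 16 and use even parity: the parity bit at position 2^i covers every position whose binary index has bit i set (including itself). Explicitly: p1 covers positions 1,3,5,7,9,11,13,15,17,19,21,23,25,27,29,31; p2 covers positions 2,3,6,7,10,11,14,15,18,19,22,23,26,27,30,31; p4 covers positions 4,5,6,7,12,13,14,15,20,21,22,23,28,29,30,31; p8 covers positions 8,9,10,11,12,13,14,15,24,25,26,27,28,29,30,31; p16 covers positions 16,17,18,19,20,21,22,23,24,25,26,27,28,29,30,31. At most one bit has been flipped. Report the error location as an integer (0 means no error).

1

s1: b1⊕b3⊕b5⊕b7⊕b9⊕b11⊕b13⊕b15⊕b17⊕b19⊕b21⊕b23⊕b25⊕b27⊕b29⊕b31 = 0⊕0⊕0⊕1⊕1⊕0⊕1⊕0⊕0⊕0⊕1⊕0⊕0⊕1⊕0⊕0 = 1
s2: b2⊕b3⊕b6⊕b7⊕b10⊕b11⊕b14⊕b15⊕b18⊕b19⊕b22⊕b23⊕b26⊕b27⊕b30⊕b31 = 1⊕0⊕1⊕1⊕1⊕0⊕1⊕0⊕0⊕0⊕1⊕0⊕0⊕1⊕1⊕0 = 0
s4: b4⊕b5⊕b6⊕b7⊕b12⊕b13⊕b14⊕b15⊕b20⊕b21⊕b22⊕b23⊕b28⊕b29⊕b30⊕b31 = 0⊕0⊕1⊕1⊕1⊕1⊕1⊕0⊕1⊕1⊕1⊕0⊕1⊕0⊕1⊕0 = 0
s8: b8⊕b9⊕b10⊕b11⊕b12⊕b13⊕b14⊕b15⊕b24⊕b25⊕b26⊕b27⊕b28⊕b29⊕b30⊕b31 = 1⊕1⊕1⊕0⊕1⊕1⊕1⊕0⊕1⊕0⊕0⊕1⊕1⊕0⊕1⊕0 = 0
s16: b16⊕b17⊕b18⊕b19⊕b20⊕b21⊕b22⊕b23⊕b24⊕b25⊕b26⊕b27⊕b28⊕b29⊕b30⊕b31 = 1⊕0⊕0⊕0⊕1⊕1⊕1⊕0⊕1⊕0⊕0⊕1⊕1⊕0⊕1⊕0 = 0
Syndrome (s16...s1) = 00001 → position 1.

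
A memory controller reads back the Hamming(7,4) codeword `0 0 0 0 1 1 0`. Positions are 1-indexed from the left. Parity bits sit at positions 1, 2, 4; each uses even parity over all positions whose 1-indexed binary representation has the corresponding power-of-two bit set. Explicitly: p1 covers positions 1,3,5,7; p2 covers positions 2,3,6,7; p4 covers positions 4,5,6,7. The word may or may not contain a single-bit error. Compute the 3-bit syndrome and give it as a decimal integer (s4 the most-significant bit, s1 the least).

3

s1: b1⊕b3⊕b5⊕b7 = 0⊕0⊕1⊕0 = 1
s2: b2⊕b3⊕b6⊕b7 = 0⊕0⊕1⊕0 = 1
s4: b4⊕b5⊕b6⊕b7 = 0⊕1⊕1⊕0 = 0
Syndrome (s4...s1) = 011 → position 3.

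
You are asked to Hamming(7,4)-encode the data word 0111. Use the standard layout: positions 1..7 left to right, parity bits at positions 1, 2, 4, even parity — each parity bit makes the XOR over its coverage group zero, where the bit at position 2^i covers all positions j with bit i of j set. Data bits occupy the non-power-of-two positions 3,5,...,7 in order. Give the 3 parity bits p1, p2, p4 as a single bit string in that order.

001

Place data bits at non-power-of-two positions: b3=0, b5=1, b6=1, b7=1.
p1 = XOR of data positions {3,5,7} = 0⊕1⊕1 = 0
p2 = XOR of data positions {3,6,7} = 0⊕1⊕1 = 0
p4 = XOR of data positions {5,6,7} = 1⊕1⊕1 = 1
Parity bits p1,p2,p4 = 001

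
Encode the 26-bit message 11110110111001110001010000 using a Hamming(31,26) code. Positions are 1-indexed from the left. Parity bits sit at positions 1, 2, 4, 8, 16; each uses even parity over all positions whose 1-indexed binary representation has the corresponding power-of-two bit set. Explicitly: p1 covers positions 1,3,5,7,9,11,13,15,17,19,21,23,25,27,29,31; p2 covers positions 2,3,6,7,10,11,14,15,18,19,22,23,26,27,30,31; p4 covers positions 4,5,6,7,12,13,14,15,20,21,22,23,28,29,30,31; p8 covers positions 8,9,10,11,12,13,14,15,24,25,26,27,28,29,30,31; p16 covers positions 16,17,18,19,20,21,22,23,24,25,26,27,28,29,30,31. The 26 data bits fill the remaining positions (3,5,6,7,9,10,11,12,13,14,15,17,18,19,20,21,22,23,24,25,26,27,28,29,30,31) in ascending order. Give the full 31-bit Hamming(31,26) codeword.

Place data bits at non-power-of-two positions: b3=1, b5=1, b6=1, b7=1, b9=0, b10=1, b11=1, b12=0, b13=1, b14=1, b15=1, b17=0, b18=0, b19=1, b20=1, b21=1, b22=0, b23=0, b24=0, b25=1, b26=0, b27=1, b28=0, b29=0, b30=0, b31=0.
p1 = XOR of data positions {3,5,7,9,11,13,15,17,19,21,23,25,27,29,31} = 1⊕1⊕1⊕0⊕1⊕1⊕1⊕0⊕1⊕1⊕0⊕1⊕1⊕0⊕0 = 0
p2 = XOR of data positions {3,6,7,10,11,14,15,18,19,22,23,26,27,30,31} = 1⊕1⊕1⊕1⊕1⊕1⊕1⊕0⊕1⊕0⊕0⊕0⊕1⊕0⊕0 = 1
p4 = XOR of data positions {5,6,7,12,13,14,15,20,21,22,23,28,29,30,31} = 1⊕1⊕1⊕0⊕1⊕1⊕1⊕1⊕1⊕0⊕0⊕0⊕0⊕0⊕0 = 0
p8 = XOR of data positions {9,10,11,12,13,14,15,24,25,26,27,28,29,30,31} = 0⊕1⊕1⊕0⊕1⊕1⊕1⊕0⊕1⊕0⊕1⊕0⊕0⊕0⊕0 = 1
p16 = XOR of data positions {17,18,19,20,21,22,23,24,25,26,27,28,29,30,31} = 0⊕0⊕1⊕1⊕1⊕0⊕0⊕0⊕1⊕0⊕1⊕0⊕0⊕0⊕0 = 1
Codeword b1..b31 = 0110111101101111001110001010000

0110111101101111001110001010000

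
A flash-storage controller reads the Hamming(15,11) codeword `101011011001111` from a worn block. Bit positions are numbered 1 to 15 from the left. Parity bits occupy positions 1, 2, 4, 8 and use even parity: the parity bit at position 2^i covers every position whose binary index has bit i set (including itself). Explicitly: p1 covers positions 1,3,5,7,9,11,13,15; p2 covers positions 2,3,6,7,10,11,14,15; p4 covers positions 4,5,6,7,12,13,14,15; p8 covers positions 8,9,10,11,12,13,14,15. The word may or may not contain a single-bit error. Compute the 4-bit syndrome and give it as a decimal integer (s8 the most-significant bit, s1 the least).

s1: b1⊕b3⊕b5⊕b7⊕b9⊕b11⊕b13⊕b15 = 1⊕1⊕1⊕0⊕1⊕0⊕1⊕1 = 0
s2: b2⊕b3⊕b6⊕b7⊕b10⊕b11⊕b14⊕b15 = 0⊕1⊕1⊕0⊕0⊕0⊕1⊕1 = 0
s4: b4⊕b5⊕b6⊕b7⊕b12⊕b13⊕b14⊕b15 = 0⊕1⊕1⊕0⊕1⊕1⊕1⊕1 = 0
s8: b8⊕b9⊕b10⊕b11⊕b12⊕b13⊕b14⊕b15 = 1⊕1⊕0⊕0⊕1⊕1⊕1⊕1 = 0
Syndrome (s8...s1) = 0000 → position 0 (no error).

0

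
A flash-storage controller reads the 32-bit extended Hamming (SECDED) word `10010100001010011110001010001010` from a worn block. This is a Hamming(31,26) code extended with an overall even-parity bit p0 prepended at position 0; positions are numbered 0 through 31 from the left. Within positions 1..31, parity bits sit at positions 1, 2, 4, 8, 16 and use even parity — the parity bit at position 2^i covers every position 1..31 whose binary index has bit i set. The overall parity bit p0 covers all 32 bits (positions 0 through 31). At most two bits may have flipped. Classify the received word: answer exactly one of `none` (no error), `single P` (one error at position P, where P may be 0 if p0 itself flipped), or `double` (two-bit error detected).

s1: b1⊕b3⊕b5⊕b7⊕b9⊕b11⊕b13⊕b15⊕b17⊕b19⊕b21⊕b23⊕b25⊕b27⊕b29⊕b31 = 0⊕1⊕1⊕0⊕0⊕0⊕0⊕1⊕1⊕0⊕0⊕0⊕0⊕0⊕0⊕0 = 0
s2: b2⊕b3⊕b6⊕b7⊕b10⊕b11⊕b14⊕b15⊕b18⊕b19⊕b22⊕b23⊕b26⊕b27⊕b30⊕b31 = 0⊕1⊕0⊕0⊕1⊕0⊕0⊕1⊕1⊕0⊕1⊕0⊕0⊕0⊕1⊕0 = 0
s4: b4⊕b5⊕b6⊕b7⊕b12⊕b13⊕b14⊕b15⊕b20⊕b21⊕b22⊕b23⊕b28⊕b29⊕b30⊕b31 = 0⊕1⊕0⊕0⊕1⊕0⊕0⊕1⊕0⊕0⊕1⊕0⊕1⊕0⊕1⊕0 = 0
s8: b8⊕b9⊕b10⊕b11⊕b12⊕b13⊕b14⊕b15⊕b24⊕b25⊕b26⊕b27⊕b28⊕b29⊕b30⊕b31 = 0⊕0⊕1⊕0⊕1⊕0⊕0⊕1⊕1⊕0⊕0⊕0⊕1⊕0⊕1⊕0 = 0
s16: b16⊕b17⊕b18⊕b19⊕b20⊕b21⊕b22⊕b23⊕b24⊕b25⊕b26⊕b27⊕b28⊕b29⊕b30⊕b31 = 1⊕1⊕1⊕0⊕0⊕0⊕1⊕0⊕1⊕0⊕0⊕0⊕1⊕0⊕1⊕0 = 1
Syndrome (s16...s1) = 10000 → position 16.
Overall parity (XOR of all 32 bits, including p0): 1⊕0⊕0⊕1⊕0⊕1⊕0⊕0⊕0⊕0⊕1⊕0⊕1⊕0⊕0⊕1⊕1⊕1⊕1⊕0⊕0⊕0⊕1⊕0⊕1⊕0⊕0⊕0⊕1⊕0⊕1⊕0 = 1
Overall=1, syndrome position=16 → single-bit error at position 16.

single 16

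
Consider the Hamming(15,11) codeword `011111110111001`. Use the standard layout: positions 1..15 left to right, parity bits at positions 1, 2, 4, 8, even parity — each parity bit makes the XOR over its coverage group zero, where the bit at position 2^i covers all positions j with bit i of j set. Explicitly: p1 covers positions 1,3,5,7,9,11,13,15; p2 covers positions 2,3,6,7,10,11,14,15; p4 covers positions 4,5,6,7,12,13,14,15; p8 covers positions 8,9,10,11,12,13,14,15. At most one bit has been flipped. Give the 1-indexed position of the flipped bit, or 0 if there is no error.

s1: b1⊕b3⊕b5⊕b7⊕b9⊕b11⊕b13⊕b15 = 0⊕1⊕1⊕1⊕0⊕1⊕0⊕1 = 1
s2: b2⊕b3⊕b6⊕b7⊕b10⊕b11⊕b14⊕b15 = 1⊕1⊕1⊕1⊕1⊕1⊕0⊕1 = 1
s4: b4⊕b5⊕b6⊕b7⊕b12⊕b13⊕b14⊕b15 = 1⊕1⊕1⊕1⊕1⊕0⊕0⊕1 = 0
s8: b8⊕b9⊕b10⊕b11⊕b12⊕b13⊕b14⊕b15 = 1⊕0⊕1⊕1⊕1⊕0⊕0⊕1 = 1
Syndrome (s8...s1) = 1011 → position 11.

11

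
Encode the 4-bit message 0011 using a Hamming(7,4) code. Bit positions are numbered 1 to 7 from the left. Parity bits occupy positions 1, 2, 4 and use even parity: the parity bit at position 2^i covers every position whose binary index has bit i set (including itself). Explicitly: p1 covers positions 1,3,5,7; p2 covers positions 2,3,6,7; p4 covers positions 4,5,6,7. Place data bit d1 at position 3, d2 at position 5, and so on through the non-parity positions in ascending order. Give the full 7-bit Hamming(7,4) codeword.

1000011

Place data bits at non-power-of-two positions: b3=0, b5=0, b6=1, b7=1.
p1 = XOR of data positions {3,5,7} = 0⊕0⊕1 = 1
p2 = XOR of data positions {3,6,7} = 0⊕1⊕1 = 0
p4 = XOR of data positions {5,6,7} = 0⊕1⊕1 = 0
Codeword b1..b7 = 1000011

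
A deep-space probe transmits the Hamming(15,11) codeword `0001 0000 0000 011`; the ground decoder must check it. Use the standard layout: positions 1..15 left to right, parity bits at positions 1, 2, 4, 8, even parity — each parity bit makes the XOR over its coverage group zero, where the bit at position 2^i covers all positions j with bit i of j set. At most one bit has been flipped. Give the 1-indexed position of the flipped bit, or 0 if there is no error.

s1: b1⊕b3⊕b5⊕b7⊕b9⊕b11⊕b13⊕b15 = 0⊕0⊕0⊕0⊕0⊕0⊕0⊕1 = 1
s2: b2⊕b3⊕b6⊕b7⊕b10⊕b11⊕b14⊕b15 = 0⊕0⊕0⊕0⊕0⊕0⊕1⊕1 = 0
s4: b4⊕b5⊕b6⊕b7⊕b12⊕b13⊕b14⊕b15 = 1⊕0⊕0⊕0⊕0⊕0⊕1⊕1 = 1
s8: b8⊕b9⊕b10⊕b11⊕b12⊕b13⊕b14⊕b15 = 0⊕0⊕0⊕0⊕0⊕0⊕1⊕1 = 0
Syndrome (s8...s1) = 0101 → position 5.

5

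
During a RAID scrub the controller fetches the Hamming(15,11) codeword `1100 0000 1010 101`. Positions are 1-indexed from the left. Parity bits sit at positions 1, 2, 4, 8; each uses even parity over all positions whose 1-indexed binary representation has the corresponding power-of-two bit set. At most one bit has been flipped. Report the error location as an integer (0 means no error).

3

s1: b1⊕b3⊕b5⊕b7⊕b9⊕b11⊕b13⊕b15 = 1⊕0⊕0⊕0⊕1⊕1⊕1⊕1 = 1
s2: b2⊕b3⊕b6⊕b7⊕b10⊕b11⊕b14⊕b15 = 1⊕0⊕0⊕0⊕0⊕1⊕0⊕1 = 1
s4: b4⊕b5⊕b6⊕b7⊕b12⊕b13⊕b14⊕b15 = 0⊕0⊕0⊕0⊕0⊕1⊕0⊕1 = 0
s8: b8⊕b9⊕b10⊕b11⊕b12⊕b13⊕b14⊕b15 = 0⊕1⊕0⊕1⊕0⊕1⊕0⊕1 = 0
Syndrome (s8...s1) = 0011 → position 3.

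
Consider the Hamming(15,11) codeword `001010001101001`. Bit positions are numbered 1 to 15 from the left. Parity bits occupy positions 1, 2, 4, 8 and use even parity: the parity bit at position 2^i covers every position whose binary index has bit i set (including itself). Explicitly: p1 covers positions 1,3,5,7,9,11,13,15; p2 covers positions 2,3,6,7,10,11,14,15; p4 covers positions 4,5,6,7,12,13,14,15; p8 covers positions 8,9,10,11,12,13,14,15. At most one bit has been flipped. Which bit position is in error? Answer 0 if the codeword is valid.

6

s1: b1⊕b3⊕b5⊕b7⊕b9⊕b11⊕b13⊕b15 = 0⊕1⊕1⊕0⊕1⊕0⊕0⊕1 = 0
s2: b2⊕b3⊕b6⊕b7⊕b10⊕b11⊕b14⊕b15 = 0⊕1⊕0⊕0⊕1⊕0⊕0⊕1 = 1
s4: b4⊕b5⊕b6⊕b7⊕b12⊕b13⊕b14⊕b15 = 0⊕1⊕0⊕0⊕1⊕0⊕0⊕1 = 1
s8: b8⊕b9⊕b10⊕b11⊕b12⊕b13⊕b14⊕b15 = 0⊕1⊕1⊕0⊕1⊕0⊕0⊕1 = 0
Syndrome (s8...s1) = 0110 → position 6.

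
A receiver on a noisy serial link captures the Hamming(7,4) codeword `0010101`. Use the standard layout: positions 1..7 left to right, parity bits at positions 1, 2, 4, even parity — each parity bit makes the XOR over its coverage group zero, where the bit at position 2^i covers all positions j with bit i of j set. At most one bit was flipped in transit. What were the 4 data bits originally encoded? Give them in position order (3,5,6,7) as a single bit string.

1101

s1: b1⊕b3⊕b5⊕b7 = 0⊕1⊕1⊕1 = 1
s2: b2⊕b3⊕b6⊕b7 = 0⊕1⊕0⊕1 = 0
s4: b4⊕b5⊕b6⊕b7 = 0⊕1⊕0⊕1 = 0
Syndrome (s4...s1) = 001 → position 1.
Flip bit 1: corrected codeword = 1010101
Data bits at positions 3,5,6,7: 1101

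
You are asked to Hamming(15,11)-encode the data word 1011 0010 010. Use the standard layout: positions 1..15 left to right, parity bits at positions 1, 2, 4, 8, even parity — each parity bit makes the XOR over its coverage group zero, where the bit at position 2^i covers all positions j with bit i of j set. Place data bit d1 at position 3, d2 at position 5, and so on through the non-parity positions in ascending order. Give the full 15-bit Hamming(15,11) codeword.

Place data bits at non-power-of-two positions: b3=1, b5=0, b6=1, b7=1, b9=0, b10=0, b11=1, b12=0, b13=0, b14=1, b15=0.
p1 = XOR of data positions {3,5,7,9,11,13,15} = 1⊕0⊕1⊕0⊕1⊕0⊕0 = 1
p2 = XOR of data positions {3,6,7,10,11,14,15} = 1⊕1⊕1⊕0⊕1⊕1⊕0 = 1
p4 = XOR of data positions {5,6,7,12,13,14,15} = 0⊕1⊕1⊕0⊕0⊕1⊕0 = 1
p8 = XOR of data positions {9,10,11,12,13,14,15} = 0⊕0⊕1⊕0⊕0⊕1⊕0 = 0
Codeword b1..b15 = 111101100010010

111101100010010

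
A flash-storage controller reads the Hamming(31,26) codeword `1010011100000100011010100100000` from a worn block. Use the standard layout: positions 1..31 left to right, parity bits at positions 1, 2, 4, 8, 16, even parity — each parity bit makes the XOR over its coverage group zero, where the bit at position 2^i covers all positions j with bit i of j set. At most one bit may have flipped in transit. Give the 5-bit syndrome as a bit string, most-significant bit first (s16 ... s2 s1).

s1: b1⊕b3⊕b5⊕b7⊕b9⊕b11⊕b13⊕b15⊕b17⊕b19⊕b21⊕b23⊕b25⊕b27⊕b29⊕b31 = 1⊕1⊕0⊕1⊕0⊕0⊕0⊕0⊕0⊕1⊕1⊕1⊕0⊕0⊕0⊕0 = 0
s2: b2⊕b3⊕b6⊕b7⊕b10⊕b11⊕b14⊕b15⊕b18⊕b19⊕b22⊕b23⊕b26⊕b27⊕b30⊕b31 = 0⊕1⊕1⊕1⊕0⊕0⊕1⊕0⊕1⊕1⊕0⊕1⊕1⊕0⊕0⊕0 = 0
s4: b4⊕b5⊕b6⊕b7⊕b12⊕b13⊕b14⊕b15⊕b20⊕b21⊕b22⊕b23⊕b28⊕b29⊕b30⊕b31 = 0⊕0⊕1⊕1⊕0⊕0⊕1⊕0⊕0⊕1⊕0⊕1⊕0⊕0⊕0⊕0 = 1
s8: b8⊕b9⊕b10⊕b11⊕b12⊕b13⊕b14⊕b15⊕b24⊕b25⊕b26⊕b27⊕b28⊕b29⊕b30⊕b31 = 1⊕0⊕0⊕0⊕0⊕0⊕1⊕0⊕0⊕0⊕1⊕0⊕0⊕0⊕0⊕0 = 1
s16: b16⊕b17⊕b18⊕b19⊕b20⊕b21⊕b22⊕b23⊕b24⊕b25⊕b26⊕b27⊕b28⊕b29⊕b30⊕b31 = 0⊕0⊕1⊕1⊕0⊕1⊕0⊕1⊕0⊕0⊕1⊕0⊕0⊕0⊕0⊕0 = 1
Syndrome (s16...s1) = 11100 → position 28.

11100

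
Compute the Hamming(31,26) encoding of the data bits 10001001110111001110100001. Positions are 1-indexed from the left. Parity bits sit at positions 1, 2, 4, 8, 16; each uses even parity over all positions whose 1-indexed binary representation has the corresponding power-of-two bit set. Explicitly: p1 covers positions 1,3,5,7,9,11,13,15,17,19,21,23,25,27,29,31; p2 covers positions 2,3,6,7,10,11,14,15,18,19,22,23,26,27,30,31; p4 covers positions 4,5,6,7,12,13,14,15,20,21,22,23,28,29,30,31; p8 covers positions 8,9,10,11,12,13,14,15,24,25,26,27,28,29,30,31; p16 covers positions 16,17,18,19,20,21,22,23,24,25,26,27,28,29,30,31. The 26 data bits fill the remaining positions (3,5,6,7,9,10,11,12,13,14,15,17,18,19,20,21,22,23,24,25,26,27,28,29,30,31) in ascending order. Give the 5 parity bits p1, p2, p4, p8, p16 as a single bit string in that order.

10010

Place data bits at non-power-of-two positions: b3=1, b5=0, b6=0, b7=0, b9=1, b10=0, b11=0, b12=1, b13=1, b14=1, b15=0, b17=1, b18=1, b19=1, b20=0, b21=0, b22=1, b23=1, b24=1, b25=0, b26=1, b27=0, b28=0, b29=0, b30=0, b31=1.
p1 = XOR of data positions {3,5,7,9,11,13,15,17,19,21,23,25,27,29,31} = 1⊕0⊕0⊕1⊕0⊕1⊕0⊕1⊕1⊕0⊕1⊕0⊕0⊕0⊕1 = 1
p2 = XOR of data positions {3,6,7,10,11,14,15,18,19,22,23,26,27,30,31} = 1⊕0⊕0⊕0⊕0⊕1⊕0⊕1⊕1⊕1⊕1⊕1⊕0⊕0⊕1 = 0
p4 = XOR of data positions {5,6,7,12,13,14,15,20,21,22,23,28,29,30,31} = 0⊕0⊕0⊕1⊕1⊕1⊕0⊕0⊕0⊕1⊕1⊕0⊕0⊕0⊕1 = 0
p8 = XOR of data positions {9,10,11,12,13,14,15,24,25,26,27,28,29,30,31} = 1⊕0⊕0⊕1⊕1⊕1⊕0⊕1⊕0⊕1⊕0⊕0⊕0⊕0⊕1 = 1
p16 = XOR of data positions {17,18,19,20,21,22,23,24,25,26,27,28,29,30,31} = 1⊕1⊕1⊕0⊕0⊕1⊕1⊕1⊕0⊕1⊕0⊕0⊕0⊕0⊕1 = 0
Parity bits p1,p2,p4,p8,p16 = 10010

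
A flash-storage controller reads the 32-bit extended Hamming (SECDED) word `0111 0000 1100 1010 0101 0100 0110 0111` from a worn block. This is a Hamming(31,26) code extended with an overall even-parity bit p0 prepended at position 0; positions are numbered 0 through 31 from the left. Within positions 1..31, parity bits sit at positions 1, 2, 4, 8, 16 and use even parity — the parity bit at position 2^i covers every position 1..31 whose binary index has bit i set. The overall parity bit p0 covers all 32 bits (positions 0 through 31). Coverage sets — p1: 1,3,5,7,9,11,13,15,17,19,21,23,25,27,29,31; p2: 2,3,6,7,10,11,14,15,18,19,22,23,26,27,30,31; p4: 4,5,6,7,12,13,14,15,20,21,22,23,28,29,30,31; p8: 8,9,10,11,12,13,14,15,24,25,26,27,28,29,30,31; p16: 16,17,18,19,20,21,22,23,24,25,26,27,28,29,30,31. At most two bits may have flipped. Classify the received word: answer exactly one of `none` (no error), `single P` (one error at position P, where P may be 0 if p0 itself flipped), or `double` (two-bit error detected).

s1: b1⊕b3⊕b5⊕b7⊕b9⊕b11⊕b13⊕b15⊕b17⊕b19⊕b21⊕b23⊕b25⊕b27⊕b29⊕b31 = 1⊕1⊕0⊕0⊕1⊕0⊕0⊕0⊕1⊕1⊕1⊕0⊕1⊕0⊕1⊕1 = 1
s2: b2⊕b3⊕b6⊕b7⊕b10⊕b11⊕b14⊕b15⊕b18⊕b19⊕b22⊕b23⊕b26⊕b27⊕b30⊕b31 = 1⊕1⊕0⊕0⊕0⊕0⊕1⊕0⊕0⊕1⊕0⊕0⊕1⊕0⊕1⊕1 = 1
s4: b4⊕b5⊕b6⊕b7⊕b12⊕b13⊕b14⊕b15⊕b20⊕b21⊕b22⊕b23⊕b28⊕b29⊕b30⊕b31 = 0⊕0⊕0⊕0⊕1⊕0⊕1⊕0⊕0⊕1⊕0⊕0⊕0⊕1⊕1⊕1 = 0
s8: b8⊕b9⊕b10⊕b11⊕b12⊕b13⊕b14⊕b15⊕b24⊕b25⊕b26⊕b27⊕b28⊕b29⊕b30⊕b31 = 1⊕1⊕0⊕0⊕1⊕0⊕1⊕0⊕0⊕1⊕1⊕0⊕0⊕1⊕1⊕1 = 1
s16: b16⊕b17⊕b18⊕b19⊕b20⊕b21⊕b22⊕b23⊕b24⊕b25⊕b26⊕b27⊕b28⊕b29⊕b30⊕b31 = 0⊕1⊕0⊕1⊕0⊕1⊕0⊕0⊕0⊕1⊕1⊕0⊕0⊕1⊕1⊕1 = 0
Syndrome (s16...s1) = 01011 → position 11.
Overall parity (XOR of all 32 bits, including p0): 0⊕1⊕1⊕1⊕0⊕0⊕0⊕0⊕1⊕1⊕0⊕0⊕1⊕0⊕1⊕0⊕0⊕1⊕0⊕1⊕0⊕1⊕0⊕0⊕0⊕1⊕1⊕0⊕0⊕1⊕1⊕1 = 1
Overall=1, syndrome position=11 → single-bit error at position 11.

single 11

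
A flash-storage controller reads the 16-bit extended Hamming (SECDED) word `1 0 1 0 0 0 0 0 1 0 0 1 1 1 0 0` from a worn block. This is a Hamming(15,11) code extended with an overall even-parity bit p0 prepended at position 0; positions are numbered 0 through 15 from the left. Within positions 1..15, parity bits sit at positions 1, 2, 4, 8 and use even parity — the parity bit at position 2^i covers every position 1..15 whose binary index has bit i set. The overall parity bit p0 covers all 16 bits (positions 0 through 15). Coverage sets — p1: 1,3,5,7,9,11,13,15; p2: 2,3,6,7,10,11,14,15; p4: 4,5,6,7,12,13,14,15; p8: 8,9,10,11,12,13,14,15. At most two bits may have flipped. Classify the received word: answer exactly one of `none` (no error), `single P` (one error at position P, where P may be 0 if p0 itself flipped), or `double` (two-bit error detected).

none

s1: b1⊕b3⊕b5⊕b7⊕b9⊕b11⊕b13⊕b15 = 0⊕0⊕0⊕0⊕0⊕1⊕1⊕0 = 0
s2: b2⊕b3⊕b6⊕b7⊕b10⊕b11⊕b14⊕b15 = 1⊕0⊕0⊕0⊕0⊕1⊕0⊕0 = 0
s4: b4⊕b5⊕b6⊕b7⊕b12⊕b13⊕b14⊕b15 = 0⊕0⊕0⊕0⊕1⊕1⊕0⊕0 = 0
s8: b8⊕b9⊕b10⊕b11⊕b12⊕b13⊕b14⊕b15 = 1⊕0⊕0⊕1⊕1⊕1⊕0⊕0 = 0
Syndrome (s8...s1) = 0000 → position 0 (no error).
Overall parity (XOR of all 16 bits, including p0): 1⊕0⊕1⊕0⊕0⊕0⊕0⊕0⊕1⊕0⊕0⊕1⊕1⊕1⊕0⊕0 = 0
Overall=0, syndrome position=0 → no error.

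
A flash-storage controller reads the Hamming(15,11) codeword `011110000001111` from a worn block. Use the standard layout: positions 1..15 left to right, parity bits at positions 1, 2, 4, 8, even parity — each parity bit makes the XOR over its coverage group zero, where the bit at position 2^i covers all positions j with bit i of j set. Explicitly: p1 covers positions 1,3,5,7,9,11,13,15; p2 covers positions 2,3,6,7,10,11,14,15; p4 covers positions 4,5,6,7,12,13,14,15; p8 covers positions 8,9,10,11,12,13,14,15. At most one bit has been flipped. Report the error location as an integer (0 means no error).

s1: b1⊕b3⊕b5⊕b7⊕b9⊕b11⊕b13⊕b15 = 0⊕1⊕1⊕0⊕0⊕0⊕1⊕1 = 0
s2: b2⊕b3⊕b6⊕b7⊕b10⊕b11⊕b14⊕b15 = 1⊕1⊕0⊕0⊕0⊕0⊕1⊕1 = 0
s4: b4⊕b5⊕b6⊕b7⊕b12⊕b13⊕b14⊕b15 = 1⊕1⊕0⊕0⊕1⊕1⊕1⊕1 = 0
s8: b8⊕b9⊕b10⊕b11⊕b12⊕b13⊕b14⊕b15 = 0⊕0⊕0⊕0⊕1⊕1⊕1⊕1 = 0
Syndrome (s8...s1) = 0000 → position 0 (no error).

0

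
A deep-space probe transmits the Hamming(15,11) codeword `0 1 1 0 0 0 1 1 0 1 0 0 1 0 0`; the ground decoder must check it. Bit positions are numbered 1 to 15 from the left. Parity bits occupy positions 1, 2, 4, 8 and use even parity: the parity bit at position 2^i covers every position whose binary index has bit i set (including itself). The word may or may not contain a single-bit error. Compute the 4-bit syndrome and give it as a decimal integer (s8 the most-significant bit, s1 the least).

s1: b1⊕b3⊕b5⊕b7⊕b9⊕b11⊕b13⊕b15 = 0⊕1⊕0⊕1⊕0⊕0⊕1⊕0 = 1
s2: b2⊕b3⊕b6⊕b7⊕b10⊕b11⊕b14⊕b15 = 1⊕1⊕0⊕1⊕1⊕0⊕0⊕0 = 0
s4: b4⊕b5⊕b6⊕b7⊕b12⊕b13⊕b14⊕b15 = 0⊕0⊕0⊕1⊕0⊕1⊕0⊕0 = 0
s8: b8⊕b9⊕b10⊕b11⊕b12⊕b13⊕b14⊕b15 = 1⊕0⊕1⊕0⊕0⊕1⊕0⊕0 = 1
Syndrome (s8...s1) = 1001 → position 9.

9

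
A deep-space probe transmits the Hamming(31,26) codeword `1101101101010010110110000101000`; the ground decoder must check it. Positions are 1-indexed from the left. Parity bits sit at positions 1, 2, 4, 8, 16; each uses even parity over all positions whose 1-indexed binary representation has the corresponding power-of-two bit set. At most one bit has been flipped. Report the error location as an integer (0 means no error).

s1: b1⊕b3⊕b5⊕b7⊕b9⊕b11⊕b13⊕b15⊕b17⊕b19⊕b21⊕b23⊕b25⊕b27⊕b29⊕b31 = 1⊕0⊕1⊕1⊕0⊕0⊕0⊕1⊕1⊕0⊕1⊕0⊕0⊕0⊕0⊕0 = 0
s2: b2⊕b3⊕b6⊕b7⊕b10⊕b11⊕b14⊕b15⊕b18⊕b19⊕b22⊕b23⊕b26⊕b27⊕b30⊕b31 = 1⊕0⊕0⊕1⊕1⊕0⊕0⊕1⊕1⊕0⊕0⊕0⊕1⊕0⊕0⊕0 = 0
s4: b4⊕b5⊕b6⊕b7⊕b12⊕b13⊕b14⊕b15⊕b20⊕b21⊕b22⊕b23⊕b28⊕b29⊕b30⊕b31 = 1⊕1⊕0⊕1⊕1⊕0⊕0⊕1⊕1⊕1⊕0⊕0⊕1⊕0⊕0⊕0 = 0
s8: b8⊕b9⊕b10⊕b11⊕b12⊕b13⊕b14⊕b15⊕b24⊕b25⊕b26⊕b27⊕b28⊕b29⊕b30⊕b31 = 1⊕0⊕1⊕0⊕1⊕0⊕0⊕1⊕0⊕0⊕1⊕0⊕1⊕0⊕0⊕0 = 0
s16: b16⊕b17⊕b18⊕b19⊕b20⊕b21⊕b22⊕b23⊕b24⊕b25⊕b26⊕b27⊕b28⊕b29⊕b30⊕b31 = 0⊕1⊕1⊕0⊕1⊕1⊕0⊕0⊕0⊕0⊕1⊕0⊕1⊕0⊕0⊕0 = 0
Syndrome (s16...s1) = 00000 → position 0 (no error).

0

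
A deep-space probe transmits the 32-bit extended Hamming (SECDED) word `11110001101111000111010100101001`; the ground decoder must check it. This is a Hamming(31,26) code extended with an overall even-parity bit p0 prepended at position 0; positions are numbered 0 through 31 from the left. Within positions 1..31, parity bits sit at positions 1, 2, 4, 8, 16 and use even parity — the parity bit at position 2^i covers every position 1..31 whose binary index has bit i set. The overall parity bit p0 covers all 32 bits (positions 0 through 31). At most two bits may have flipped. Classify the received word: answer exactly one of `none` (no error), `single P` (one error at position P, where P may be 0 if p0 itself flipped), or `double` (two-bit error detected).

double

s1: b1⊕b3⊕b5⊕b7⊕b9⊕b11⊕b13⊕b15⊕b17⊕b19⊕b21⊕b23⊕b25⊕b27⊕b29⊕b31 = 1⊕1⊕0⊕1⊕0⊕1⊕1⊕0⊕1⊕1⊕1⊕1⊕0⊕0⊕0⊕1 = 0
s2: b2⊕b3⊕b6⊕b7⊕b10⊕b11⊕b14⊕b15⊕b18⊕b19⊕b22⊕b23⊕b26⊕b27⊕b30⊕b31 = 1⊕1⊕0⊕1⊕1⊕1⊕0⊕0⊕1⊕1⊕0⊕1⊕1⊕0⊕0⊕1 = 0
s4: b4⊕b5⊕b6⊕b7⊕b12⊕b13⊕b14⊕b15⊕b20⊕b21⊕b22⊕b23⊕b28⊕b29⊕b30⊕b31 = 0⊕0⊕0⊕1⊕1⊕1⊕0⊕0⊕0⊕1⊕0⊕1⊕1⊕0⊕0⊕1 = 1
s8: b8⊕b9⊕b10⊕b11⊕b12⊕b13⊕b14⊕b15⊕b24⊕b25⊕b26⊕b27⊕b28⊕b29⊕b30⊕b31 = 1⊕0⊕1⊕1⊕1⊕1⊕0⊕0⊕0⊕0⊕1⊕0⊕1⊕0⊕0⊕1 = 0
s16: b16⊕b17⊕b18⊕b19⊕b20⊕b21⊕b22⊕b23⊕b24⊕b25⊕b26⊕b27⊕b28⊕b29⊕b30⊕b31 = 0⊕1⊕1⊕1⊕0⊕1⊕0⊕1⊕0⊕0⊕1⊕0⊕1⊕0⊕0⊕1 = 0
Syndrome (s16...s1) = 00100 → position 4.
Overall parity (XOR of all 32 bits, including p0): 1⊕1⊕1⊕1⊕0⊕0⊕0⊕1⊕1⊕0⊕1⊕1⊕1⊕1⊕0⊕0⊕0⊕1⊕1⊕1⊕0⊕1⊕0⊕1⊕0⊕0⊕1⊕0⊕1⊕0⊕0⊕1 = 0
Overall=0, syndrome position=4 → double-bit error detected (uncorrectable).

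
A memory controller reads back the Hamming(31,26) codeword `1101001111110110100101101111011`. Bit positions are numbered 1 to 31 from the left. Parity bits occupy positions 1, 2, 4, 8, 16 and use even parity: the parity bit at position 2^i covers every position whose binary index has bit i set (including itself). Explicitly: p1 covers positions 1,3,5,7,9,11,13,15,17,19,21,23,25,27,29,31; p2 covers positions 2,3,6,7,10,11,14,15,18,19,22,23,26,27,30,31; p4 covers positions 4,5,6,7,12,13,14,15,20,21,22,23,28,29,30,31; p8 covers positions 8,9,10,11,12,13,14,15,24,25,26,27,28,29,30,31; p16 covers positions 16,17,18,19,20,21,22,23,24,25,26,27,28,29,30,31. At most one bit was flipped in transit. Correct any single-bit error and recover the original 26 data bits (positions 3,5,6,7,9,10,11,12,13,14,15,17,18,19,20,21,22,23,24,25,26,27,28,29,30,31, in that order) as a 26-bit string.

00011110011100101101111011

s1: b1⊕b3⊕b5⊕b7⊕b9⊕b11⊕b13⊕b15⊕b17⊕b19⊕b21⊕b23⊕b25⊕b27⊕b29⊕b31 = 1⊕0⊕0⊕1⊕1⊕1⊕0⊕1⊕1⊕0⊕0⊕1⊕1⊕1⊕0⊕1 = 0
s2: b2⊕b3⊕b6⊕b7⊕b10⊕b11⊕b14⊕b15⊕b18⊕b19⊕b22⊕b23⊕b26⊕b27⊕b30⊕b31 = 1⊕0⊕0⊕1⊕1⊕1⊕1⊕1⊕0⊕0⊕1⊕1⊕1⊕1⊕1⊕1 = 0
s4: b4⊕b5⊕b6⊕b7⊕b12⊕b13⊕b14⊕b15⊕b20⊕b21⊕b22⊕b23⊕b28⊕b29⊕b30⊕b31 = 1⊕0⊕0⊕1⊕1⊕0⊕1⊕1⊕1⊕0⊕1⊕1⊕1⊕0⊕1⊕1 = 1
s8: b8⊕b9⊕b10⊕b11⊕b12⊕b13⊕b14⊕b15⊕b24⊕b25⊕b26⊕b27⊕b28⊕b29⊕b30⊕b31 = 1⊕1⊕1⊕1⊕1⊕0⊕1⊕1⊕0⊕1⊕1⊕1⊕1⊕0⊕1⊕1 = 1
s16: b16⊕b17⊕b18⊕b19⊕b20⊕b21⊕b22⊕b23⊕b24⊕b25⊕b26⊕b27⊕b28⊕b29⊕b30⊕b31 = 0⊕1⊕0⊕0⊕1⊕0⊕1⊕1⊕0⊕1⊕1⊕1⊕1⊕0⊕1⊕1 = 0
Syndrome (s16...s1) = 01100 → position 12.
Flip bit 12: corrected codeword = 1101001111100110100101101111011
Data bits at positions 3,5,6,7,9,10,11,12,13,14,15,17,18,19,20,21,22,23,24,25,26,27,28,29,30,31: 00011110011100101101111011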